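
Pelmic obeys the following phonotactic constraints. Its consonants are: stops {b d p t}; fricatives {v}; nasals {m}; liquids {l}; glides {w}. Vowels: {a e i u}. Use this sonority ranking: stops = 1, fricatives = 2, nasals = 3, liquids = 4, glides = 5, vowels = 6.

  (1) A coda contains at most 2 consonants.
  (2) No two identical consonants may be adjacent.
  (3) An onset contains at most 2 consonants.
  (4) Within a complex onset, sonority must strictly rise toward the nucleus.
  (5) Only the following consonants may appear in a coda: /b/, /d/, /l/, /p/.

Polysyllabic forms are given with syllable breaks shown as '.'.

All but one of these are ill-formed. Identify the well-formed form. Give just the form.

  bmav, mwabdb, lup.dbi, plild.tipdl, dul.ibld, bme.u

bmav — violates constraint 5: syllable 1 coda contains /v/, which is not a licensed coda consonant → ill-formed
mwabdb — violates constraint 1: syllable 1 coda /bdb/ has 3 consonants (> 2) → ill-formed
lup.dbi — violates constraint 4: syllable 2 onset /db/: /d/ (stop, 1) → /b/ (stop, 1) does not rise → ill-formed
plild.tipdl — violates constraint 1: syllable 2 coda /pdl/ has 3 consonants (> 2) → ill-formed
dul.ibld — violates constraint 1: syllable 2 coda /bld/ has 3 consonants (> 2) → ill-formed
bme.u — σ1 onset /bm/ (1→3 rises), coda /∅/ ok; σ2 onset /∅/, coda /∅/ ok → well-formed

bme.u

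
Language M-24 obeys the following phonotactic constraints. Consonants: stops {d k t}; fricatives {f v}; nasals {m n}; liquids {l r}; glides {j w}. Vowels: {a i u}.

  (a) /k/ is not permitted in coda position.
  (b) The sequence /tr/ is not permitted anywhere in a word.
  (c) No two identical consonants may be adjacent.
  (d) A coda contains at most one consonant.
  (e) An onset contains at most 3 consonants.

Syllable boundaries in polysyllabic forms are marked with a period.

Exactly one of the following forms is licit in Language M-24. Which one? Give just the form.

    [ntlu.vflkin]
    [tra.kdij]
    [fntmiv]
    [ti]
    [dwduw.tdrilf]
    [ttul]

[ti]

[ntlu.vflkin] — violates constraint (e): syllable 2 onset /vflk/ has 4 consonants (> 3) → illicit
[tra.kdij] — violates constraint (b): contains banned sequence /tr/ → illicit
[fntmiv] — violates constraint (e): syllable 1 onset /fntm/ has 4 consonants (> 3) → illicit
[ti] — σ1 onset /t/, coda /∅/ ok → licit
[dwduw.tdrilf] — violates constraint (d): syllable 2 coda /lf/ has 2 consonants (> 1) → illicit
[ttul] — violates constraint (c): adjacent identical consonants /tt/ → illicit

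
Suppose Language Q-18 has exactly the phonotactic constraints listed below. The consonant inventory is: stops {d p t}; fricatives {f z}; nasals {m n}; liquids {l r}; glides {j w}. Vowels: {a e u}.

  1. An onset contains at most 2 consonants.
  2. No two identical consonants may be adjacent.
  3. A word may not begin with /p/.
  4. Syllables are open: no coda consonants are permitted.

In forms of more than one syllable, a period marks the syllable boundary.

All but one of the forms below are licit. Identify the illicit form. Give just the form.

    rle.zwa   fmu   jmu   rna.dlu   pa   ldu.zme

pa

rle.zwa — σ1 onset /rl/ (2C), coda /∅/ ok; σ2 onset /zw/ (2C), coda /∅/ ok → licit
fmu — σ1 onset /fm/ (2C), coda /∅/ ok → licit
jmu — σ1 onset /jm/ (2C), coda /∅/ ok → licit
rna.dlu — σ1 onset /rn/ (2C), coda /∅/ ok; σ2 onset /dl/ (2C), coda /∅/ ok → licit
pa — violates constraint 3: word begins with /p/ → illicit
ldu.zme — σ1 onset /ld/ (2C), coda /∅/ ok; σ2 onset /zm/ (2C), coda /∅/ ok → licit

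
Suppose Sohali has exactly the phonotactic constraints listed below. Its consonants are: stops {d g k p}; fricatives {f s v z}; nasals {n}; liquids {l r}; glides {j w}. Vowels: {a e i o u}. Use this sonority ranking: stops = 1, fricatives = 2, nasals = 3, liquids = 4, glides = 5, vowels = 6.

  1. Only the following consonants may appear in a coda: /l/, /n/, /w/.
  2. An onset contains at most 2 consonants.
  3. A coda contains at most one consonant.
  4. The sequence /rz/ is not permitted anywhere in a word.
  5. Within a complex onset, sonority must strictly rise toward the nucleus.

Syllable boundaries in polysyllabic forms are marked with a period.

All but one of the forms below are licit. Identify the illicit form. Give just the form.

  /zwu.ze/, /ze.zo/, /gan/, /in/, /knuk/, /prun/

/knuk/

/zwu.ze/ — σ1 onset /zw/ (2→5 rises), coda /∅/ ok; σ2 onset /z/, coda /∅/ ok → licit
/ze.zo/ — σ1 onset /z/, coda /∅/ ok; σ2 onset /z/, coda /∅/ ok → licit
/gan/ — σ1 onset /g/, coda /n/ ok → licit
/in/ — σ1 onset /∅/, coda /n/ ok → licit
/knuk/ — violates constraint 1: syllable 1 coda contains /k/, which is not a licensed coda consonant → illicit
/prun/ — σ1 onset /pr/ (1→4 rises), coda /n/ ok → licit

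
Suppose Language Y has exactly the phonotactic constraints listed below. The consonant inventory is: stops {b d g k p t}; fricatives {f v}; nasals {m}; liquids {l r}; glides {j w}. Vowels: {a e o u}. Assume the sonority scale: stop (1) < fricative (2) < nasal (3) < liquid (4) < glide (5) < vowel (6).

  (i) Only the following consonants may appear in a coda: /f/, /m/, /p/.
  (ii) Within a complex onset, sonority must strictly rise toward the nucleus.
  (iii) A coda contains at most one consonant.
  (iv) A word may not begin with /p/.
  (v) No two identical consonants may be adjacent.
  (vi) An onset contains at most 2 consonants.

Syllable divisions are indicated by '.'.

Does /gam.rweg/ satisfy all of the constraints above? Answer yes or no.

/gam.rweg/ — violates constraint (i): syllable 2 coda contains /g/, which is not a licensed coda consonant → not permitted

no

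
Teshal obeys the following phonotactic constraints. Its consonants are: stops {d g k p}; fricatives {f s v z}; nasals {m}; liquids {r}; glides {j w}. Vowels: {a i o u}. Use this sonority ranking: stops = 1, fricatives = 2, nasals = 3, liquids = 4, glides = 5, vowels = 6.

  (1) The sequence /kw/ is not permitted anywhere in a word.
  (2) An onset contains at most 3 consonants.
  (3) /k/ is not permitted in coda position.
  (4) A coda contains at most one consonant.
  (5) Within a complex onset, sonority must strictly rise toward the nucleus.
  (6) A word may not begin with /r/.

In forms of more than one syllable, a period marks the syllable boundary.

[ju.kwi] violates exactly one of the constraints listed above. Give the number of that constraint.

[ju.kwi]: contains banned sequence /kw/.
This is a violation of constraint 1: "The sequence /kw/ is not permitted anywhere in a word."
The remaining constraints (2, 3, 4, 5, 6) are satisfied.

1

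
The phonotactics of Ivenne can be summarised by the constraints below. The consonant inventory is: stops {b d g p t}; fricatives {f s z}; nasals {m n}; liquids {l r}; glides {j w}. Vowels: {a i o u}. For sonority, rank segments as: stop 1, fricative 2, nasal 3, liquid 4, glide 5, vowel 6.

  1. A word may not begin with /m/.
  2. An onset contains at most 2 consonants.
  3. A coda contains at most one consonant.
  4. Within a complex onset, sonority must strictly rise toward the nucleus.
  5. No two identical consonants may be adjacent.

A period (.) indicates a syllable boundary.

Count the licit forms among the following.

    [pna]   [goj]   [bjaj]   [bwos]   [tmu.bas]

5

[pna] — σ1 onset /pn/ (1→3 rises), coda /∅/ ok → licit
[goj] — σ1 onset /g/, coda /j/ ok → licit
[bjaj] — σ1 onset /bj/ (1→5 rises), coda /j/ ok → licit
[bwos] — σ1 onset /bw/ (1→5 rises), coda /s/ ok → licit
[tmu.bas] — σ1 onset /tm/ (1→3 rises), coda /∅/ ok; σ2 onset /b/, coda /s/ ok → licit
Licit: [pna], [goj], [bjaj], [bwos], [tmu.bas] → 5.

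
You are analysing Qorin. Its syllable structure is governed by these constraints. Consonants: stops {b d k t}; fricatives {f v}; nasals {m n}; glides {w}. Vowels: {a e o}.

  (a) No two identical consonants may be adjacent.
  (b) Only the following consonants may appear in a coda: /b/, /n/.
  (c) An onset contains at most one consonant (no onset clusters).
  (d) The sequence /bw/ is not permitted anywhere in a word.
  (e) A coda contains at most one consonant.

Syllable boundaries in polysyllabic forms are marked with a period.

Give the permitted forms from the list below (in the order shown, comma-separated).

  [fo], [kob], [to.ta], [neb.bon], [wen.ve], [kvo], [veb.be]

[fo], [kob], [to.ta], [wen.ve]

[fo] — σ1 onset /f/, coda /∅/ ok → permitted
[kob] — σ1 onset /k/, coda /b/ ok → permitted
[to.ta] — σ1 onset /t/, coda /∅/ ok; σ2 onset /t/, coda /∅/ ok → permitted
[neb.bon] — violates constraint (a): adjacent identical consonants /bb/ → not permitted
[wen.ve] — σ1 onset /w/, coda /n/ ok; σ2 onset /v/, coda /∅/ ok → permitted
[kvo] — violates constraint (c): syllable 1 onset /kv/ has 2 consonants (> 1) → not permitted
[veb.be] — violates constraint (a): adjacent identical consonants /bb/ → not permitted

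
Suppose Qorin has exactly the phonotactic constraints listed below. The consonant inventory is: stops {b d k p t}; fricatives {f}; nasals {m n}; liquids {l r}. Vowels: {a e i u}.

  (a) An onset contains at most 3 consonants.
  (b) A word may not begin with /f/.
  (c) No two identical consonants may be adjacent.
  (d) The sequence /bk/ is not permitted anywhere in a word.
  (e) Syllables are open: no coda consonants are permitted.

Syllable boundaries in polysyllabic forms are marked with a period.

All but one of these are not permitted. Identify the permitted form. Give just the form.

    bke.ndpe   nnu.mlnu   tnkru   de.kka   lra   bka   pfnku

bke.ndpe — violates constraint (d): contains banned sequence /bk/ → not permitted
nnu.mlnu — violates constraint (c): adjacent identical consonants /nn/ → not permitted
tnkru — violates constraint (a): syllable 1 onset /tnkr/ has 4 consonants (> 3) → not permitted
de.kka — violates constraint (c): adjacent identical consonants /kk/ → not permitted
lra — σ1 onset /lr/ (2C), coda /∅/ ok → permitted
bka — violates constraint (d): contains banned sequence /bk/ → not permitted
pfnku — violates constraint (a): syllable 1 onset /pfnk/ has 4 consonants (> 3) → not permitted

lra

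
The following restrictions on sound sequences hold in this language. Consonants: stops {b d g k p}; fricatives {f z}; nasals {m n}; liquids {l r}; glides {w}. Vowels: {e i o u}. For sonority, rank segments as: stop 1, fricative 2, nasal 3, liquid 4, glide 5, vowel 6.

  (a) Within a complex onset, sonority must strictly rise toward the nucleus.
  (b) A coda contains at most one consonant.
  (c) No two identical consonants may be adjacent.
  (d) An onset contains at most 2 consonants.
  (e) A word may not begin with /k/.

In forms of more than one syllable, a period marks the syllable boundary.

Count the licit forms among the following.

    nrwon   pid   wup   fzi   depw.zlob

2

nrwon — violates constraint (d): syllable 1 onset /nrw/ has 3 consonants (> 2) → illicit
pid — σ1 onset /p/, coda /d/ ok → licit
wup — σ1 onset /w/, coda /p/ ok → licit
fzi — violates constraint (a): syllable 1 onset /fz/: /f/ (fricative, 2) → /z/ (fricative, 2) does not rise → illicit
depw.zlob — violates constraint (b): syllable 1 coda /pw/ has 2 consonants (> 1) → illicit
Licit: pid, wup → 2.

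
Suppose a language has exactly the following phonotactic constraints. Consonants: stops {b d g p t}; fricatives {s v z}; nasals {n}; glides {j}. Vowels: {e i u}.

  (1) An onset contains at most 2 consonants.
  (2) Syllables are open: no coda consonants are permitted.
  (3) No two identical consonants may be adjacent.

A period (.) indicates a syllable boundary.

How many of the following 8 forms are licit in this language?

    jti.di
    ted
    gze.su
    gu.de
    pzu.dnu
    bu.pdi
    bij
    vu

jti.di — σ1 onset /jt/ (2C), coda /∅/ ok; σ2 onset /d/, coda /∅/ ok → licit
ted — violates constraint 2: syllable 1 coda /d/ has 1 consonant (> 0) → illicit
gze.su — σ1 onset /gz/ (2C), coda /∅/ ok; σ2 onset /s/, coda /∅/ ok → licit
gu.de — σ1 onset /g/, coda /∅/ ok; σ2 onset /d/, coda /∅/ ok → licit
pzu.dnu — σ1 onset /pz/ (2C), coda /∅/ ok; σ2 onset /dn/ (2C), coda /∅/ ok → licit
bu.pdi — σ1 onset /b/, coda /∅/ ok; σ2 onset /pd/ (2C), coda /∅/ ok → licit
bij — violates constraint 2: syllable 1 coda /j/ has 1 consonant (> 0) → illicit
vu — σ1 onset /v/, coda /∅/ ok → licit
Licit: jti.di, gze.su, gu.de, pzu.dnu, bu.pdi, vu → 6.

6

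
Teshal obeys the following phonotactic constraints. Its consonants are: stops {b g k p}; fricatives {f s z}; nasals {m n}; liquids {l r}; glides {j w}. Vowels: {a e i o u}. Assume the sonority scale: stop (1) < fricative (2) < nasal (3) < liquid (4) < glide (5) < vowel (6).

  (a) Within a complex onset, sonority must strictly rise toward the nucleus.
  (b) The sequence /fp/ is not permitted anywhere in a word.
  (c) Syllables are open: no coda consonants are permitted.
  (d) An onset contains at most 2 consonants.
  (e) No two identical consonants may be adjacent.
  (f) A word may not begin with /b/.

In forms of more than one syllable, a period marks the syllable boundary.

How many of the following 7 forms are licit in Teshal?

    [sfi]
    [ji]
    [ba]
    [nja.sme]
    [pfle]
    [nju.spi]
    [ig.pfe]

2

[sfi] — violates constraint (a): syllable 1 onset /sf/: /s/ (fricative, 2) → /f/ (fricative, 2) does not rise → illicit
[ji] — σ1 onset /j/, coda /∅/ ok → licit
[ba] — violates constraint (f): word begins with /b/ → illicit
[nja.sme] — σ1 onset /nj/ (3→5 rises), coda /∅/ ok; σ2 onset /sm/ (2→3 rises), coda /∅/ ok → licit
[pfle] — violates constraint (d): syllable 1 onset /pfl/ has 3 consonants (> 2) → illicit
[nju.spi] — violates constraint (a): syllable 2 onset /sp/: /s/ (fricative, 2) → /p/ (stop, 1) does not rise → illicit
[ig.pfe] — violates constraint (c): syllable 1 coda /g/ has 1 consonant (> 0) → illicit
Licit: [ji], [nja.sme] → 2.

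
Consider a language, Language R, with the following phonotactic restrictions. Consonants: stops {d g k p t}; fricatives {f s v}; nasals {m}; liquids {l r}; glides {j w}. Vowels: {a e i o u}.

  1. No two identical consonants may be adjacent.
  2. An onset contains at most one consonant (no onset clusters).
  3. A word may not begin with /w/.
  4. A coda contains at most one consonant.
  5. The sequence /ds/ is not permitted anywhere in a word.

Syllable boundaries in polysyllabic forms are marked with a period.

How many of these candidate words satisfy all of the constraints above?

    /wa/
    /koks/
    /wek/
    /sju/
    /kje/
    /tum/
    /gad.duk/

1

/wa/ — violates constraint 3: word begins with /w/ → ill-formed
/koks/ — violates constraint 4: syllable 1 coda /ks/ has 2 consonants (> 1) → ill-formed
/wek/ — violates constraint 3: word begins with /w/ → ill-formed
/sju/ — violates constraint 2: syllable 1 onset /sj/ has 2 consonants (> 1) → ill-formed
/kje/ — violates constraint 2: syllable 1 onset /kj/ has 2 consonants (> 1) → ill-formed
/tum/ — σ1 onset /t/, coda /m/ ok → well-formed
/gad.duk/ — violates constraint 1: adjacent identical consonants /dd/ → ill-formed
Well-formed: /tum/ → 1.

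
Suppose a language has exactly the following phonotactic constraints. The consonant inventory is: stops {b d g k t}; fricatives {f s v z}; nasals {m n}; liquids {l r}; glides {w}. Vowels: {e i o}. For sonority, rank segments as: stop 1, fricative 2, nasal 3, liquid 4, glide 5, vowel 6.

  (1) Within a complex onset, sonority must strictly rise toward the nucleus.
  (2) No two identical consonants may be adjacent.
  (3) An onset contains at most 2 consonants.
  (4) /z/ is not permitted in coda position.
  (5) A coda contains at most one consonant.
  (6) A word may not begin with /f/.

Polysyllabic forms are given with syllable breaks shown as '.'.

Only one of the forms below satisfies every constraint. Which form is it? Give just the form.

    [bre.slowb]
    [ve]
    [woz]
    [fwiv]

[bre.slowb] — violates constraint 5: syllable 2 coda /wb/ has 2 consonants (> 1) → ill-formed
[ve] — σ1 onset /v/, coda /∅/ ok → well-formed
[woz] — violates constraint 4: syllable 1 coda contains /z/ → ill-formed
[fwiv] — violates constraint 6: word begins with /f/ → ill-formed

[ve]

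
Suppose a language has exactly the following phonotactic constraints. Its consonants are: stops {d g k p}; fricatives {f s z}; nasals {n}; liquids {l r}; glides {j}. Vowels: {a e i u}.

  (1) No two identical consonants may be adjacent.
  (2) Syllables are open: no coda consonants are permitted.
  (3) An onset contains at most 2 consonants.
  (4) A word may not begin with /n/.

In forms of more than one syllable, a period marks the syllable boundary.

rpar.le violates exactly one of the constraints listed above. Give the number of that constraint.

rpar.le: syllable 1 coda /r/ has 1 consonant (> 0).
This is a violation of constraint 2: "Syllables are open: no coda consonants are permitted."
The remaining constraints (1, 3, 4) are satisfied.

2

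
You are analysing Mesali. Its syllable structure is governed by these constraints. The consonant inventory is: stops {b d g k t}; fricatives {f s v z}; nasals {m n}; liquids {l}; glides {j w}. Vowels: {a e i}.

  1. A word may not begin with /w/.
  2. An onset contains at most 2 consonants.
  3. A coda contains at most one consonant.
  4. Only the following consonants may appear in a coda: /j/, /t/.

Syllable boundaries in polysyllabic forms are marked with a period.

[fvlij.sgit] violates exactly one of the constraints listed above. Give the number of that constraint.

2

[fvlij.sgit]: syllable 1 onset /fvl/ has 3 consonants (> 2).
This is a violation of constraint 2: "An onset contains at most 2 consonants."
The remaining constraints (1, 3, 4) are satisfied.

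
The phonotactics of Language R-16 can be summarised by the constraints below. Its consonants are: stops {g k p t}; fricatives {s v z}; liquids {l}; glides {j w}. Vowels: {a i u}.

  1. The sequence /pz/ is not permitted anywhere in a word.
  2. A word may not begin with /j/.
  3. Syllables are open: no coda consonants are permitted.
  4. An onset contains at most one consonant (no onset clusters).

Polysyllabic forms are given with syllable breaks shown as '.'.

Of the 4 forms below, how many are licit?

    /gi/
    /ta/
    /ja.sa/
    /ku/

3

/gi/ — σ1 onset /g/, coda /∅/ ok → licit
/ta/ — σ1 onset /t/, coda /∅/ ok → licit
/ja.sa/ — violates constraint 2: word begins with /j/ → illicit
/ku/ — σ1 onset /k/, coda /∅/ ok → licit
Licit: /gi/, /ta/, /ku/ → 3.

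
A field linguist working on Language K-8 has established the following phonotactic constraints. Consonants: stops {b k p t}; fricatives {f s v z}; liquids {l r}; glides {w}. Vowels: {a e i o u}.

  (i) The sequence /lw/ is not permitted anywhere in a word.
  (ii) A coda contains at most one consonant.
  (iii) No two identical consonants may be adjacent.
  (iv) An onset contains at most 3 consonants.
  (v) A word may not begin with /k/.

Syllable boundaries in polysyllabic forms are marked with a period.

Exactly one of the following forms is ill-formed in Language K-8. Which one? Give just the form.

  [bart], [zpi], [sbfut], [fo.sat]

[bart] — violates constraint (ii): syllable 1 coda /rt/ has 2 consonants (> 1) → ill-formed
[zpi] — σ1 onset /zp/ (2C), coda /∅/ ok → well-formed
[sbfut] — σ1 onset /sbf/ (3C), coda /t/ ok → well-formed
[fo.sat] — σ1 onset /f/, coda /∅/ ok; σ2 onset /s/, coda /t/ ok → well-formed

[bart]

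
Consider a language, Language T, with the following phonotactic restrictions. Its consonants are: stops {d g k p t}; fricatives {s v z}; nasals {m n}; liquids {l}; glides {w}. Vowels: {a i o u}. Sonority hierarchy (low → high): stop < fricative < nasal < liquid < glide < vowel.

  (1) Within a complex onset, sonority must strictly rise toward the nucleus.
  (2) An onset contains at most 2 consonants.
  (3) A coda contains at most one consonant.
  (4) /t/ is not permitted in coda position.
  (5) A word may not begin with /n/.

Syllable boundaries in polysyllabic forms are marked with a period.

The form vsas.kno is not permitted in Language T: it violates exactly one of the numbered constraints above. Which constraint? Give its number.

vsas.kno: syllable 1 onset /vs/: /v/ (fricative, 2) → /s/ (fricative, 2) does not rise.
This is a violation of constraint 1: "Within a complex onset, sonority must strictly rise toward the nucleus."
The remaining constraints (2, 3, 4, 5) are satisfied.

1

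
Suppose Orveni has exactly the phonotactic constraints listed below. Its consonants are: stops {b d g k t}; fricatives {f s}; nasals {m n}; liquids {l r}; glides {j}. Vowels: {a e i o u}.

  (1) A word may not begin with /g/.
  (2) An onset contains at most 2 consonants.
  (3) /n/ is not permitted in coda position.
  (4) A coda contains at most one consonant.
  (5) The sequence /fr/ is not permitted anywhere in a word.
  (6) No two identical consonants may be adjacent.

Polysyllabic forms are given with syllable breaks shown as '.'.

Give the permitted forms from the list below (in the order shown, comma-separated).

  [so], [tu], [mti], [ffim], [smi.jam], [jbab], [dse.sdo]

[so] — σ1 onset /s/, coda /∅/ ok → permitted
[tu] — σ1 onset /t/, coda /∅/ ok → permitted
[mti] — σ1 onset /mt/ (2C), coda /∅/ ok → permitted
[ffim] — violates constraint 6: adjacent identical consonants /ff/ → not permitted
[smi.jam] — σ1 onset /sm/ (2C), coda /∅/ ok; σ2 onset /j/, coda /m/ ok → permitted
[jbab] — σ1 onset /jb/ (2C), coda /b/ ok → permitted
[dse.sdo] — σ1 onset /ds/ (2C), coda /∅/ ok; σ2 onset /sd/ (2C), coda /∅/ ok → permitted

[so], [tu], [mti], [smi.jam], [jbab], [dse.sdo]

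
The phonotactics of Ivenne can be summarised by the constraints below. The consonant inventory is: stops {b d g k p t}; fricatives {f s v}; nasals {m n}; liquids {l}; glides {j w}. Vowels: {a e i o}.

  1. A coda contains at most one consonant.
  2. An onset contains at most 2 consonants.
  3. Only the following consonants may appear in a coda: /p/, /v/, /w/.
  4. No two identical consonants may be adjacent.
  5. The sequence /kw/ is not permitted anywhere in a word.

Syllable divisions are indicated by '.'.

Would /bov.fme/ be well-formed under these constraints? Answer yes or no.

/bov.fme/ — σ1 onset /b/, coda /v/ ok; σ2 onset /fm/ (2C), coda /∅/ ok → well-formed

yes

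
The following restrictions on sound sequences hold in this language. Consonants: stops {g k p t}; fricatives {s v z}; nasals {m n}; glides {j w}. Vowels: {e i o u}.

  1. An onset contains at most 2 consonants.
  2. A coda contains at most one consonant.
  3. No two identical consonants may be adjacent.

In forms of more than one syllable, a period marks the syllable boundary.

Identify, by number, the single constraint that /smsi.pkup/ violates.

1

/smsi.pkup/: syllable 1 onset /sms/ has 3 consonants (> 2).
This is a violation of constraint 1: "An onset contains at most 2 consonants."
The remaining constraints (2, 3) are satisfied.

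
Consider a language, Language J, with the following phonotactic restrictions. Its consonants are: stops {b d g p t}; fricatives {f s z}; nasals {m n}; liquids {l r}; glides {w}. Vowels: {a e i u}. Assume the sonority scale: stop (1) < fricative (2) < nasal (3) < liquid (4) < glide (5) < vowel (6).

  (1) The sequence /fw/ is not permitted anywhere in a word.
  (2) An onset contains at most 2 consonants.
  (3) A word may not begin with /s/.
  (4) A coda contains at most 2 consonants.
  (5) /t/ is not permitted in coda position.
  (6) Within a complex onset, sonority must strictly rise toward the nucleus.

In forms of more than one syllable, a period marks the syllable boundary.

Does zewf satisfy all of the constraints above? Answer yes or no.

zewf — σ1 onset /z/, coda /wf/ (2C) ok → phonotactically legal

yes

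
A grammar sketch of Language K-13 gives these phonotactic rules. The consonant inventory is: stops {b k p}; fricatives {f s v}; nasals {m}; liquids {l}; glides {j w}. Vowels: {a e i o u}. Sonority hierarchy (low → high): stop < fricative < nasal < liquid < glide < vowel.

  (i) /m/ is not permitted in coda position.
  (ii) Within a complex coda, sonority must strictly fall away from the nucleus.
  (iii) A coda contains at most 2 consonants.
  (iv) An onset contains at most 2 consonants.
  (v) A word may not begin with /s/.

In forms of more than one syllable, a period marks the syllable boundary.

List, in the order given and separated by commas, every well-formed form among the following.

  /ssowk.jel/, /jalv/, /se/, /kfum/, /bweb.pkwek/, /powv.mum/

/ssowk.jel/ — violates constraint (v): word begins with /s/ → ill-formed
/jalv/ — σ1 onset /j/, coda /lv/ (4→2 falls) ok → well-formed
/se/ — violates constraint (v): word begins with /s/ → ill-formed
/kfum/ — violates constraint (i): syllable 1 coda contains /m/ → ill-formed
/bweb.pkwek/ — violates constraint (iv): syllable 2 onset /pkw/ has 3 consonants (> 2) → ill-formed
/powv.mum/ — violates constraint (i): syllable 2 coda contains /m/ → ill-formed

/jalv/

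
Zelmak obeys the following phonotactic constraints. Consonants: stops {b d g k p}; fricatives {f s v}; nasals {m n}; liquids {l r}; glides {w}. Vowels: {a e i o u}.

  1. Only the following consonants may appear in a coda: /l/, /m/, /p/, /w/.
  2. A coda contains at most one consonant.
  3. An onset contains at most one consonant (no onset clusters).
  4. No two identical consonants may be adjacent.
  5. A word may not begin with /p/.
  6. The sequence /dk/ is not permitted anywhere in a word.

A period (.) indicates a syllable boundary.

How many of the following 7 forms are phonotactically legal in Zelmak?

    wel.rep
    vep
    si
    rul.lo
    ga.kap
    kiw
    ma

6

wel.rep — σ1 onset /w/, coda /l/ ok; σ2 onset /r/, coda /p/ ok → phonotactically legal
vep — σ1 onset /v/, coda /p/ ok → phonotactically legal
si — σ1 onset /s/, coda /∅/ ok → phonotactically legal
rul.lo — violates constraint 4: adjacent identical consonants /ll/ → phonotactically illegal
ga.kap — σ1 onset /g/, coda /∅/ ok; σ2 onset /k/, coda /p/ ok → phonotactically legal
kiw — σ1 onset /k/, coda /w/ ok → phonotactically legal
ma — σ1 onset /m/, coda /∅/ ok → phonotactically legal
Phonotactically legal: wel.rep, vep, si, ga.kap, kiw, ma → 6.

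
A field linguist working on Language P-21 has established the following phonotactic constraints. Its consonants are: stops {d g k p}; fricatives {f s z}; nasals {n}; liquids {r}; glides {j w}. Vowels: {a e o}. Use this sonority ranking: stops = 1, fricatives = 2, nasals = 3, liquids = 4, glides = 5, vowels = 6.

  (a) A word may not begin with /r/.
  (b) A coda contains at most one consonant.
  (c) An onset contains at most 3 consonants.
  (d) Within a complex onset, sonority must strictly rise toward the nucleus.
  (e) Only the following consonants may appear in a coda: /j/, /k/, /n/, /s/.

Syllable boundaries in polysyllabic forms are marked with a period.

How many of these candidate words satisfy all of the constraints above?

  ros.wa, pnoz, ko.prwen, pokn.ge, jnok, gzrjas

1

ros.wa — violates constraint (a): word begins with /r/ → not permitted
pnoz — violates constraint (e): syllable 1 coda contains /z/, which is not a licensed coda consonant → not permitted
ko.prwen — σ1 onset /k/, coda /∅/ ok; σ2 onset /prw/ (1→4→5 rises), coda /n/ ok → permitted
pokn.ge — violates constraint (b): syllable 1 coda /kn/ has 2 consonants (> 1) → not permitted
jnok — violates constraint (d): syllable 1 onset /jn/: /j/ (glide, 5) → /n/ (nasal, 3) does not rise → not permitted
gzrjas — violates constraint (c): syllable 1 onset /gzrj/ has 4 consonants (> 3) → not permitted
Permitted: ko.prwen → 1.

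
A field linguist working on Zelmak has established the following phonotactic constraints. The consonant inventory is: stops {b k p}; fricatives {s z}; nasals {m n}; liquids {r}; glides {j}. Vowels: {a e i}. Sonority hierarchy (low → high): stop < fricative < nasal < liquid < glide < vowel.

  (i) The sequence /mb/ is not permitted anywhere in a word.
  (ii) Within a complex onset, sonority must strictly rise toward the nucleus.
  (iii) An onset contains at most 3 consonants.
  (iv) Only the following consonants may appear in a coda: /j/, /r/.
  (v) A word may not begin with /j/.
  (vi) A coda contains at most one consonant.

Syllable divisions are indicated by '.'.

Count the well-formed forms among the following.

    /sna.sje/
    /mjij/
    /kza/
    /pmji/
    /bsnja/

/sna.sje/ — σ1 onset /sn/ (2→3 rises), coda /∅/ ok; σ2 onset /sj/ (2→5 rises), coda /∅/ ok → well-formed
/mjij/ — σ1 onset /mj/ (3→5 rises), coda /j/ ok → well-formed
/kza/ — σ1 onset /kz/ (1→2 rises), coda /∅/ ok → well-formed
/pmji/ — σ1 onset /pmj/ (1→3→5 rises), coda /∅/ ok → well-formed
/bsnja/ — violates constraint (iii): syllable 1 onset /bsnj/ has 4 consonants (> 3) → ill-formed
Well-formed: /sna.sje/, /mjij/, /kza/, /pmji/ → 4.

4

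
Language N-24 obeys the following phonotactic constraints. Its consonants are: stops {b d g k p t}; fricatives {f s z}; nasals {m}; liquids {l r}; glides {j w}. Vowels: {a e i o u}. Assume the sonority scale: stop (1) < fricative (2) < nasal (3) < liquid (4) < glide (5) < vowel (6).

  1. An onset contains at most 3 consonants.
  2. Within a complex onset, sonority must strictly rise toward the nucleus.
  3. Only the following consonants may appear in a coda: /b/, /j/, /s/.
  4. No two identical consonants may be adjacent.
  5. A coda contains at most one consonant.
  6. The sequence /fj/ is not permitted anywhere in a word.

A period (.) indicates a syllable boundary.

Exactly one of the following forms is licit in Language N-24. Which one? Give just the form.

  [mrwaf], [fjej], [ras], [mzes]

[ras]

[mrwaf] — violates constraint 3: syllable 1 coda contains /f/, which is not a licensed coda consonant → illicit
[fjej] — violates constraint 6: contains banned sequence /fj/ → illicit
[ras] — σ1 onset /r/, coda /s/ ok → licit
[mzes] — violates constraint 2: syllable 1 onset /mz/: /m/ (nasal, 3) → /z/ (fricative, 2) does not rise → illicit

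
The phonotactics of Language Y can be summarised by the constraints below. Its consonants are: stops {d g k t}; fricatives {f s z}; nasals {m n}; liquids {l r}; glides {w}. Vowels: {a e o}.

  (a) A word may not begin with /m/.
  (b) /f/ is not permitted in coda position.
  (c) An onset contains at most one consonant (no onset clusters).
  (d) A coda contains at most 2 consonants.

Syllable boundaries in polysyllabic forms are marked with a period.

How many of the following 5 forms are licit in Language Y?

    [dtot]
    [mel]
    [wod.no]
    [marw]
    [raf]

1

[dtot] — violates constraint (c): syllable 1 onset /dt/ has 2 consonants (> 1) → illicit
[mel] — violates constraint (a): word begins with /m/ → illicit
[wod.no] — σ1 onset /w/, coda /d/ ok; σ2 onset /n/, coda /∅/ ok → licit
[marw] — violates constraint (a): word begins with /m/ → illicit
[raf] — violates constraint (b): syllable 1 coda contains /f/ → illicit
Licit: [wod.no] → 1.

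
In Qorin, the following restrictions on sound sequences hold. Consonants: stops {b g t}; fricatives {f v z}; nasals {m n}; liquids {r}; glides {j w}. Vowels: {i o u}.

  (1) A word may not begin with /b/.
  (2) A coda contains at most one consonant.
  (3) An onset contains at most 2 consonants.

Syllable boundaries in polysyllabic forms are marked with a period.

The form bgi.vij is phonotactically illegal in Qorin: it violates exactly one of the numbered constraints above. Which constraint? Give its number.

1

bgi.vij: word begins with /b/.
This is a violation of constraint 1: "A word may not begin with /b/."
The remaining constraints (2, 3) are satisfied.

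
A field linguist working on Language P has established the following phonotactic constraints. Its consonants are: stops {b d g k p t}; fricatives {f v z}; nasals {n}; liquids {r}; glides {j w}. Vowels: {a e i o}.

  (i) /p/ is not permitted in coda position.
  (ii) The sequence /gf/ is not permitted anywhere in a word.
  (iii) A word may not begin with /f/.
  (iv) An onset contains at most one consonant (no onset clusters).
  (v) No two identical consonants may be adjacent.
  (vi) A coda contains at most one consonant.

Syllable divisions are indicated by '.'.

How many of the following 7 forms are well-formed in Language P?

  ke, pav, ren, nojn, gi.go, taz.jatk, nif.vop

4

ke — σ1 onset /k/, coda /∅/ ok → well-formed
pav — σ1 onset /p/, coda /v/ ok → well-formed
ren — σ1 onset /r/, coda /n/ ok → well-formed
nojn — violates constraint (vi): syllable 1 coda /jn/ has 2 consonants (> 1) → ill-formed
gi.go — σ1 onset /g/, coda /∅/ ok; σ2 onset /g/, coda /∅/ ok → well-formed
taz.jatk — violates constraint (vi): syllable 2 coda /tk/ has 2 consonants (> 1) → ill-formed
nif.vop — violates constraint (i): syllable 2 coda contains /p/ → ill-formed
Well-formed: ke, pav, ren, gi.go → 4.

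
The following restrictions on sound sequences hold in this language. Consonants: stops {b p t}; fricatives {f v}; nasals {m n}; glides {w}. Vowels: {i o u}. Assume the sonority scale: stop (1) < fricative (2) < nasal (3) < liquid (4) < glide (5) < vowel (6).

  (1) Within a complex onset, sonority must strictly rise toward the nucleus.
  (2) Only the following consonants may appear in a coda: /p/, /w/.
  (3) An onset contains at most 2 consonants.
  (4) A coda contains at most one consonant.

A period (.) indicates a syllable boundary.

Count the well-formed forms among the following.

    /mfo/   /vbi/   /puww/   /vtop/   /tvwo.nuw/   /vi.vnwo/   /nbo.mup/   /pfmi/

/mfo/ — violates constraint 1: syllable 1 onset /mf/: /m/ (nasal, 3) → /f/ (fricative, 2) does not rise → ill-formed
/vbi/ — violates constraint 1: syllable 1 onset /vb/: /v/ (fricative, 2) → /b/ (stop, 1) does not rise → ill-formed
/puww/ — violates constraint 4: syllable 1 coda /ww/ has 2 consonants (> 1) → ill-formed
/vtop/ — violates constraint 1: syllable 1 onset /vt/: /v/ (fricative, 2) → /t/ (stop, 1) does not rise → ill-formed
/tvwo.nuw/ — violates constraint 3: syllable 1 onset /tvw/ has 3 consonants (> 2) → ill-formed
/vi.vnwo/ — violates constraint 3: syllable 2 onset /vnw/ has 3 consonants (> 2) → ill-formed
/nbo.mup/ — violates constraint 1: syllable 1 onset /nb/: /n/ (nasal, 3) → /b/ (stop, 1) does not rise → ill-formed
/pfmi/ — violates constraint 3: syllable 1 onset /pfm/ has 3 consonants (> 2) → ill-formed
No form is well-formed → 0.

0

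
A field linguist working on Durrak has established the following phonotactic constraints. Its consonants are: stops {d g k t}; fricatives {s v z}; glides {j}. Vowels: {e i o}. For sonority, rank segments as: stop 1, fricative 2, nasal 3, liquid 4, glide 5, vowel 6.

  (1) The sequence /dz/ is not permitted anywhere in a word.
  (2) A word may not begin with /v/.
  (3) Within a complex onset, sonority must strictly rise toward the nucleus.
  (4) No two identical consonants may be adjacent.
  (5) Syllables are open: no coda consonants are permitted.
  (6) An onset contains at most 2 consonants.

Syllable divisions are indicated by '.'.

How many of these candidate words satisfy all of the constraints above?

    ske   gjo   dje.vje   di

ske — violates constraint 3: syllable 1 onset /sk/: /s/ (fricative, 2) → /k/ (stop, 1) does not rise → illicit
gjo — σ1 onset /gj/ (1→5 rises), coda /∅/ ok → licit
dje.vje — σ1 onset /dj/ (1→5 rises), coda /∅/ ok; σ2 onset /vj/ (2→5 rises), coda /∅/ ok → licit
di — σ1 onset /d/, coda /∅/ ok → licit
Licit: gjo, dje.vje, di → 3.

3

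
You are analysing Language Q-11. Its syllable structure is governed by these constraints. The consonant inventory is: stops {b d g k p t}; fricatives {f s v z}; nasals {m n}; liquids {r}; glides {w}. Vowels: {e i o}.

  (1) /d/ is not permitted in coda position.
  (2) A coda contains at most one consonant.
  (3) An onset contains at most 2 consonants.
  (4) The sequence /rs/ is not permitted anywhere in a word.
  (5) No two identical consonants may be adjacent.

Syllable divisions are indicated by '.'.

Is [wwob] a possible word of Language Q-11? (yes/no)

[wwob] — violates constraint 5: adjacent identical consonants /ww/ → illicit

no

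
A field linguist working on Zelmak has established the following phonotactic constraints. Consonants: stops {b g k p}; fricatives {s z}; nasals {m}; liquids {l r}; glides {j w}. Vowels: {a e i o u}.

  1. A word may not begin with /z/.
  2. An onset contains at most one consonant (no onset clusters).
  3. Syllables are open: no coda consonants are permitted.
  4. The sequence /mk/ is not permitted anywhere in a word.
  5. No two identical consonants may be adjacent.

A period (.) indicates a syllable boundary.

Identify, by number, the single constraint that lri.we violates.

lri.we: syllable 1 onset /lr/ has 2 consonants (> 1).
This is a violation of constraint 2: "An onset contains at most one consonant (no onset clusters)."
The remaining constraints (1, 3, 4, 5) are satisfied.

2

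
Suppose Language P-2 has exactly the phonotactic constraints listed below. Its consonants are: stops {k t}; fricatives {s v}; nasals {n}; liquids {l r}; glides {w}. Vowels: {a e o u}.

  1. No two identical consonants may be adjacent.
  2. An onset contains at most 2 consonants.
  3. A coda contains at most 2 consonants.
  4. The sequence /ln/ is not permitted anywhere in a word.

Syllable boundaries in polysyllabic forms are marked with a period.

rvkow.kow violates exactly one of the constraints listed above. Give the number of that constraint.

rvkow.kow: syllable 1 onset /rvk/ has 3 consonants (> 2).
This is a violation of constraint 2: "An onset contains at most 2 consonants."
The remaining constraints (1, 3, 4) are satisfied.

2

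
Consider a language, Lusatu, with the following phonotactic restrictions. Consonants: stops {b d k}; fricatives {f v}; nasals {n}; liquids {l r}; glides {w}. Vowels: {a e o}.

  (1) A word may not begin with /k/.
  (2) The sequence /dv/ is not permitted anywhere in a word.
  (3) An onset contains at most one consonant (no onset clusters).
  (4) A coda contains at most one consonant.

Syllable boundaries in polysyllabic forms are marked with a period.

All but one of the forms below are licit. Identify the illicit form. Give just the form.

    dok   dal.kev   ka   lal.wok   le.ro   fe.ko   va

dok — σ1 onset /d/, coda /k/ ok → licit
dal.kev — σ1 onset /d/, coda /l/ ok; σ2 onset /k/, coda /v/ ok → licit
ka — violates constraint 1: word begins with /k/ → illicit
lal.wok — σ1 onset /l/, coda /l/ ok; σ2 onset /w/, coda /k/ ok → licit
le.ro — σ1 onset /l/, coda /∅/ ok; σ2 onset /r/, coda /∅/ ok → licit
fe.ko — σ1 onset /f/, coda /∅/ ok; σ2 onset /k/, coda /∅/ ok → licit
va — σ1 onset /v/, coda /∅/ ok → licit

ka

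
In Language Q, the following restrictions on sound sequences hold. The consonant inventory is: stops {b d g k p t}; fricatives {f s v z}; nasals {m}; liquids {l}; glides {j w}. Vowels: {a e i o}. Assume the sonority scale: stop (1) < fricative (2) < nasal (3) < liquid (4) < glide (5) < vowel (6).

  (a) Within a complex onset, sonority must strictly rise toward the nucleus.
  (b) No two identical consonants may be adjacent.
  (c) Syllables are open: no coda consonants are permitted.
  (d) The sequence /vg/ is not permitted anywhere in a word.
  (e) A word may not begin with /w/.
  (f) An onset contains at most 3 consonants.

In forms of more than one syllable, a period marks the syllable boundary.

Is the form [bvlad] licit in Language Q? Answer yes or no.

[bvlad] — violates constraint (c): syllable 1 coda /d/ has 1 consonant (> 0) → illicit

no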